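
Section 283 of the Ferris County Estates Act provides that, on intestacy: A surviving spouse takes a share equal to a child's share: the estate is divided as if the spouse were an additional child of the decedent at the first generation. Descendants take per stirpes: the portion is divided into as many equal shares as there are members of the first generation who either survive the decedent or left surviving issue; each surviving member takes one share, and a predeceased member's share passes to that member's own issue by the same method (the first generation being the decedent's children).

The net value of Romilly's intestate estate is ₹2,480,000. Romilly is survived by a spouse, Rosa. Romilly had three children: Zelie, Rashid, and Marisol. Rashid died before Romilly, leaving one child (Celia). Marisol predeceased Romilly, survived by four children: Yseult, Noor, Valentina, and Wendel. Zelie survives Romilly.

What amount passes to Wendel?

Wendel receives ₹155,000.

The spouse counts as an additional share at the children's level, so there are 4 primary shares of ₹620,000. Rosa takes one such share (₹620,000).
The children's combined portion (₹1,860,000) is divided into 3 shares of ₹620,000: Zelie takes ₹620,000; Rashid's ₹620,000 share passes to Rashid's issue; Marisol's ₹620,000 share passes to Marisol's issue.
Rashid's share (₹620,000) passes entirely to Celia.
Marisol's share (₹620,000) is divided into 4 shares of ₹155,000: Yseult, Noor, Valentina, and Wendel each take ₹155,000.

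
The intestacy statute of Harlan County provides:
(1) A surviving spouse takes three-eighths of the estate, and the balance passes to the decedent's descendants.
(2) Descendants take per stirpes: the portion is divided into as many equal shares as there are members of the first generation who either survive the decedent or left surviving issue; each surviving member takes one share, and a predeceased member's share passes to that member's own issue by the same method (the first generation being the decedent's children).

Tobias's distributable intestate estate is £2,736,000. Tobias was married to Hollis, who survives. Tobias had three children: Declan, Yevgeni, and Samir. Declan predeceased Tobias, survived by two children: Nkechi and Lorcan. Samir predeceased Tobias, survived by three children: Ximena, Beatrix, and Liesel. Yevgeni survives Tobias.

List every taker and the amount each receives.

Hollis takes three-eighths of £2,736,000 = £1,026,000. The remaining £1,710,000 passes to the descendants.
The descendants' portion (£1,710,000) is divided into 3 shares of £570,000: Yevgeni takes £570,000; Declan's £570,000 share passes to Declan's issue; Samir's £570,000 share passes to Samir's issue.
Declan's share (£570,000) is divided into 2 shares of £285,000: Nkechi and Lorcan each take £285,000.
Samir's share (£570,000) is divided into 3 shares of £190,000: Ximena, Beatrix, and Liesel each take £190,000.

Hollis: £1,026,000; Nkechi: £285,000; Lorcan: £285,000; Yevgeni: £570,000; Ximena: £190,000; Beatrix: £190,000; Liesel: £190,000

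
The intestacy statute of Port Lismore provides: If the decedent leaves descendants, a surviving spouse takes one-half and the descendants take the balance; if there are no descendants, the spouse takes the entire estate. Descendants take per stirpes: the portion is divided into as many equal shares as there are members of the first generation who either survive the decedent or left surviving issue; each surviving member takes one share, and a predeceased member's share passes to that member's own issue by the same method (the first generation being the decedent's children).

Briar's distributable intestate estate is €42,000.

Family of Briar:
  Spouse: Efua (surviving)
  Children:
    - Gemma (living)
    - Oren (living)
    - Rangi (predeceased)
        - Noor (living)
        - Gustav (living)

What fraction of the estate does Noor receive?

Noor receives 1/12 of the estate.

Efua takes one-half of €42,000 = €21,000. The remaining €21,000 passes to the descendants.
The descendants' portion (€21,000) is divided into 3 shares of €7,000: Gemma and Oren each take €7,000; Rangi's €7,000 share passes to Rangi's issue.
Rangi's share (€7,000) is divided into 2 shares of €3,500: Noor and Gustav each take €3,500.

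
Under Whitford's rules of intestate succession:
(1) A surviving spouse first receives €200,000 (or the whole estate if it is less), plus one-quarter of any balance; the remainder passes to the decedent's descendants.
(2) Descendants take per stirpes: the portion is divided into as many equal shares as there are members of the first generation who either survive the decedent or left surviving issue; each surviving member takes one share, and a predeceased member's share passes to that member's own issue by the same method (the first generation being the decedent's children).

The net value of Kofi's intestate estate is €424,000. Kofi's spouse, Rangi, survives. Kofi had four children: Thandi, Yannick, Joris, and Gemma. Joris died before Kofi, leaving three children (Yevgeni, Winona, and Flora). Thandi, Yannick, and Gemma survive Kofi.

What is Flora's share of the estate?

Flora receives €14,000.

Rangi first takes €200,000, leaving a balance of €224,000. Rangi then takes one-quarter of the balance (€56,000), for a total of €256,000. The remaining €168,000 passes to the descendants.
The descendants' portion (€168,000) is divided into 4 shares of €42,000: Thandi, Yannick, and Gemma each take €42,000; Joris's €42,000 share passes to Joris's issue.
Joris's share (€42,000) is divided into 3 shares of €14,000: Yevgeni, Winona, and Flora each take €14,000.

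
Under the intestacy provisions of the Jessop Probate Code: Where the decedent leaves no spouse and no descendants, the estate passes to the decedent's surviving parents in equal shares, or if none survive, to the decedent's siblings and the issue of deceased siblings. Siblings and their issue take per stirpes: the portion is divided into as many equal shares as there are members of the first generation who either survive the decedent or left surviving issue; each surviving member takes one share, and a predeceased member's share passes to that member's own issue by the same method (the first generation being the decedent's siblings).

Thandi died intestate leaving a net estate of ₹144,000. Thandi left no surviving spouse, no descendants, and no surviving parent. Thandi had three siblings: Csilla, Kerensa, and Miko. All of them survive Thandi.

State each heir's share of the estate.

The entire ₹144,000 passes to the siblings and their issue.
That amount (₹144,000) is divided into 3 shares of ₹48,000: Csilla, Kerensa, and Miko each take ₹48,000.

Csilla: ₹48,000; Kerensa: ₹48,000; Miko: ₹48,000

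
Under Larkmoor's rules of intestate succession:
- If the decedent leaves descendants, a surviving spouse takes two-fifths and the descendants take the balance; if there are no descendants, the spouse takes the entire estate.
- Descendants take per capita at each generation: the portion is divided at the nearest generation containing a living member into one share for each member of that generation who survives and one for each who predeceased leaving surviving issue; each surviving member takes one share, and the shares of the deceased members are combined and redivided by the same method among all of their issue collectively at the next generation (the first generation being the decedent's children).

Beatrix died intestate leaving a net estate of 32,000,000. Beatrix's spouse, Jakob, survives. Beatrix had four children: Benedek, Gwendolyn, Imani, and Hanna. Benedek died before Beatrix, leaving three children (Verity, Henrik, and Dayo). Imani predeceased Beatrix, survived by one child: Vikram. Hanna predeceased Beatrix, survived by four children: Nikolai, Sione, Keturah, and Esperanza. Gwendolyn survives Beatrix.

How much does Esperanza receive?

Esperanza receives 1,800,000.

Jakob takes two-fifths of 32,000,000 = 12,800,000. The remaining 19,200,000 passes to the descendants.
The descendants' portion (19,200,000) is divided at the children's generation into 4 shares of 4,800,000. Gwendolyn takes 4,800,000. The 3 shares of the deceased (Benedek, Imani, and Hanna) are combined into a pool of 14,400,000.
That pool (14,400,000) is divided at the grandchildren's generation equally among Verity, Henrik, Dayo, Vikram, Nikolai, Sione, Keturah, and Esperanza: 1,800,000 each.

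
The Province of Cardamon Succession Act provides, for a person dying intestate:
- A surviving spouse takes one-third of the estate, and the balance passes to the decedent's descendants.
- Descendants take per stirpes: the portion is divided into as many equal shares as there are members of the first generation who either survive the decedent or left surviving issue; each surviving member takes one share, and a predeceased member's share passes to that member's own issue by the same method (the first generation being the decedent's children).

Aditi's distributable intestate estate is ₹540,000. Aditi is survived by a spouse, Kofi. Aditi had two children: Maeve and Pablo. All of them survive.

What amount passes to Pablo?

Pablo receives ₹180,000.

Kofi takes one-third of ₹540,000 = ₹180,000. The remaining ₹360,000 passes to the descendants.
The descendants' portion (₹360,000) is divided into 2 shares of ₹180,000: Maeve and Pablo each take ₹180,000.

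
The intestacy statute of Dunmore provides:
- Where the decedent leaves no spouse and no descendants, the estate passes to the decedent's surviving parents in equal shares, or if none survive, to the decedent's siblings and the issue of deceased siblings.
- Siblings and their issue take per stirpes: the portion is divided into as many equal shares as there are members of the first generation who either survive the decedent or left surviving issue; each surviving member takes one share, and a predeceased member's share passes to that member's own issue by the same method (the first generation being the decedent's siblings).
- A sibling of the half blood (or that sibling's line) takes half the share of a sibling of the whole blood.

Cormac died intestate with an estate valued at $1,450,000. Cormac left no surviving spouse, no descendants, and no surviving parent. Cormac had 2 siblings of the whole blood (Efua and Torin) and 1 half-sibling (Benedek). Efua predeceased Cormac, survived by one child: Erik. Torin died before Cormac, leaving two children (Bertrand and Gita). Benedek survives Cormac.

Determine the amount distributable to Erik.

Erik receives $580,000.

The entire $1,450,000 passes to the siblings and their issue.
Counting each half-blood sibling's line as half a unit, there are 5/2 units in $1,450,000, so one unit is $580,000. Whole-blood lines (Efua and Torin) take $580,000 each; half-blood lines (Benedek) take $290,000 each.
Efua's share ($580,000) passes entirely to Erik.
Torin's share ($580,000) is divided into 2 shares of $290,000: Bertrand and Gita each take $290,000.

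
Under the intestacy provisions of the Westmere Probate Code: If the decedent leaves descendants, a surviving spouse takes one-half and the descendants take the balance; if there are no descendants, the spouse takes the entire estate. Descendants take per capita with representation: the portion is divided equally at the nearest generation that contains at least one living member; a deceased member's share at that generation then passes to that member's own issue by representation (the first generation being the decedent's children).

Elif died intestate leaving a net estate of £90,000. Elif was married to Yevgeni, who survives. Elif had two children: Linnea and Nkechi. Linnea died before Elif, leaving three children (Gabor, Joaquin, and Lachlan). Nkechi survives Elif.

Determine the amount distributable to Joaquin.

Yevgeni takes one-half of £90,000 = £45,000. The remaining £45,000 passes to the descendants.
The descendants' portion (£45,000) is divided into 2 shares of £22,500: Nkechi takes £22,500; Linnea's £22,500 share passes to Linnea's issue.
Linnea's share (£22,500) is divided into 3 shares of £7,500: Gabor, Joaquin, and Lachlan each take £7,500.

Joaquin receives £7,500.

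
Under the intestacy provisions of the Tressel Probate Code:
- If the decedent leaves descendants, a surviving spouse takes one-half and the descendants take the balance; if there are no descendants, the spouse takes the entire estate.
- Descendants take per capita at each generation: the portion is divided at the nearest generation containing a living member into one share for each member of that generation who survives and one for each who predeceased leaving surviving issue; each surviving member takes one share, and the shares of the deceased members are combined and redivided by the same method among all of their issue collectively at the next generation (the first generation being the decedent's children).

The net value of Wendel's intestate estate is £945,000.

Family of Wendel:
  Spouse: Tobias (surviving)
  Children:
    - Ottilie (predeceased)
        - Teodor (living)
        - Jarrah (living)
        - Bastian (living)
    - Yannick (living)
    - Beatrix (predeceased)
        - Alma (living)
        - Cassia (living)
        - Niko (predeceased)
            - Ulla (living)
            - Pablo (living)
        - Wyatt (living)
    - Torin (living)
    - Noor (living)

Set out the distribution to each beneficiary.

Tobias takes one-half of £945,000 = £472,500. The remaining £472,500 passes to the descendants.
The descendants' portion (£472,500) is divided at the children's generation into 5 shares of £94,500. Yannick, Torin, and Noor each take £94,500. The 2 shares of the deceased (Ottilie and Beatrix) are combined into a pool of £189,000.
That pool (£189,000) is divided at the grandchildren's generation into 7 shares of £27,000. Teodor, Jarrah, Bastian, Alma, Cassia, and Wyatt each take £27,000. The remaining share for the deceased Niko (£27,000) is carried to the next generation.
That pool (£27,000) is divided at the great-grandchildren's generation equally among Ulla and Pablo: £13,500 each.

Tobias: £472,500; Teodor: £27,000; Jarrah: £27,000; Bastian: £27,000; Yannick: £94,500; Alma: £27,000; Cassia: £27,000; Ulla: £13,500; Pablo: £13,500; Wyatt: £27,000; Torin: £94,500; Noor: £94,500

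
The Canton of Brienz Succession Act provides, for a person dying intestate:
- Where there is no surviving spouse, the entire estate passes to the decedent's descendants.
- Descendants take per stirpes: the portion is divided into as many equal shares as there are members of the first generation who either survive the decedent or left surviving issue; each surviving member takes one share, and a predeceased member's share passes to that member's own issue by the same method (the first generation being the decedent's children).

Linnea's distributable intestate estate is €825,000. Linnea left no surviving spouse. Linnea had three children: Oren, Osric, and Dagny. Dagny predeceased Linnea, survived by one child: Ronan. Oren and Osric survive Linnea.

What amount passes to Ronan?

Ronan receives €275,000.

The entire €825,000 passes to the descendants.
That amount (€825,000) is divided into 3 shares of €275,000: Oren and Osric each take €275,000; Dagny's €275,000 share passes to Dagny's issue.
Dagny's share (€275,000) passes entirely to Ronan.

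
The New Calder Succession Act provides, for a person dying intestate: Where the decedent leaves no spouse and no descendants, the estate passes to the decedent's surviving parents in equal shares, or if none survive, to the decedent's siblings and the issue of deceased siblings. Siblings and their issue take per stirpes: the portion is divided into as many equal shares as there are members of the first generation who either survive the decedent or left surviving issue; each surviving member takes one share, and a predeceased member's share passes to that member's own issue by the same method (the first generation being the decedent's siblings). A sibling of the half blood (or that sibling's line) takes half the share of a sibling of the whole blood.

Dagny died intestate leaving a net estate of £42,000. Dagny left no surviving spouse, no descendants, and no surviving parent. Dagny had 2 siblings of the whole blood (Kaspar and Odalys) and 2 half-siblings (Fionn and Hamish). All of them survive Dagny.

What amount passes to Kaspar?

The entire £42,000 passes to the siblings and their issue.
Counting each half-blood sibling's line as half a unit, there are 3 units in £42,000, so one unit is £14,000. Whole-blood lines (Kaspar and Odalys) take £14,000 each; half-blood lines (Fionn and Hamish) take £7,000 each.

Kaspar receives £14,000.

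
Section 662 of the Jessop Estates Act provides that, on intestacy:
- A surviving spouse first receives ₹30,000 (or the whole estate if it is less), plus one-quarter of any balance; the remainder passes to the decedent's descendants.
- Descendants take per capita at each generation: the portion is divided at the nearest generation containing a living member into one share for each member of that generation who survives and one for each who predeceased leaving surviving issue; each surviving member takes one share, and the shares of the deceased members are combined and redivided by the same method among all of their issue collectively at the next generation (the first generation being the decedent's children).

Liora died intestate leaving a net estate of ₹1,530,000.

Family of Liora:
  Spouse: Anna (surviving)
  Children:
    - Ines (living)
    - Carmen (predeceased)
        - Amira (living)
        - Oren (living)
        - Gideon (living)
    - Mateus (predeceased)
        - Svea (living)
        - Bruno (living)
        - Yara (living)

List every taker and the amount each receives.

Anna first takes ₹30,000, leaving a balance of ₹1,500,000. Anna then takes one-quarter of the balance (₹375,000), for a total of ₹405,000. The remaining ₹1,125,000 passes to the descendants.
The descendants' portion (₹1,125,000) is divided at the children's generation into 3 shares of ₹375,000. Ines takes ₹375,000. The 2 shares of the deceased (Carmen and Mateus) are combined into a pool of ₹750,000.
That pool (₹750,000) is divided at the grandchildren's generation equally among Amira, Oren, Gideon, Svea, Bruno, and Yara: ₹125,000 each.

Anna: ₹405,000; Ines: ₹375,000; Amira: ₹125,000; Oren: ₹125,000; Gideon: ₹125,000; Svea: ₹125,000; Bruno: ₹125,000; Yara: ₹125,000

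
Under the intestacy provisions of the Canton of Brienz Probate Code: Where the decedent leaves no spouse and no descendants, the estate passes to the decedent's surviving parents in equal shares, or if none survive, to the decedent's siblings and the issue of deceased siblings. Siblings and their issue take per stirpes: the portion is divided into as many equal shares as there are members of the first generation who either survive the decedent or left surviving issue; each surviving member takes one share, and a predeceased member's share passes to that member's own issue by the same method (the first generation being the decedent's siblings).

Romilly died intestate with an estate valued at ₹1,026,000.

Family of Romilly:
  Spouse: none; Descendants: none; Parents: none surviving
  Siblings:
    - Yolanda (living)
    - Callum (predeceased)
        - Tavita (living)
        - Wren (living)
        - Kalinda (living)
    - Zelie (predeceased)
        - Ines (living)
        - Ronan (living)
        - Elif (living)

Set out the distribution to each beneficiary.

The entire ₹1,026,000 passes to the siblings and their issue.
That amount (₹1,026,000) is divided into 3 shares of ₹342,000: Yolanda takes ₹342,000; Callum's ₹342,000 share passes to Callum's issue; Zelie's ₹342,000 share passes to Zelie's issue.
Callum's share (₹342,000) is divided into 3 shares of ₹114,000: Tavita, Wren, and Kalinda each take ₹114,000.
Zelie's share (₹342,000) is divided into 3 shares of ₹114,000: Ines, Ronan, and Elif each take ₹114,000.

Yolanda: ₹342,000; Tavita: ₹114,000; Wren: ₹114,000; Kalinda: ₹114,000; Ines: ₹114,000; Ronan: ₹114,000; Elif: ₹114,000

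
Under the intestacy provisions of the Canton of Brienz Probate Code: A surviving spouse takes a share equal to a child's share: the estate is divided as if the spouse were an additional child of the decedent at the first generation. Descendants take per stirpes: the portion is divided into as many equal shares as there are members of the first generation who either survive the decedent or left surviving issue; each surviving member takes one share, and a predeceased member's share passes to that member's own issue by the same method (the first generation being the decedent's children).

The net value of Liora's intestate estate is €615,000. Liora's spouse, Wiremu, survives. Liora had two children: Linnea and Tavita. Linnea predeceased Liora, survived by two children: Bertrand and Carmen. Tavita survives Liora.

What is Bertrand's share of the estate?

The spouse counts as an additional share at the children's level, so there are 3 primary shares of €205,000. Wiremu takes one such share (€205,000).
The children's combined portion (€410,000) is divided into 2 shares of €205,000: Tavita takes €205,000; Linnea's €205,000 share passes to Linnea's issue.
Linnea's share (€205,000) is divided into 2 shares of €102,500: Bertrand and Carmen each take €102,500.

Bertrand receives €102,500.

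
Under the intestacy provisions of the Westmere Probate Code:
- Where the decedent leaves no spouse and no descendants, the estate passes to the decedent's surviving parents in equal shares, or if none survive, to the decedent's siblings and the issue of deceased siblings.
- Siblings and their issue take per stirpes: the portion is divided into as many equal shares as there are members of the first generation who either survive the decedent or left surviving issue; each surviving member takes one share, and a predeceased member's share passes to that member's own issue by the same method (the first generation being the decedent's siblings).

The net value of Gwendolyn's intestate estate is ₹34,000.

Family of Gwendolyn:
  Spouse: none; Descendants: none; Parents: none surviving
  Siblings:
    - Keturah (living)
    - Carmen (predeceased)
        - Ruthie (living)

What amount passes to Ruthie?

Ruthie receives ₹17,000.

The entire ₹34,000 passes to the siblings and their issue.
That amount (₹34,000) is divided into 2 shares of ₹17,000: Keturah takes ₹17,000; Carmen's ₹17,000 share passes to Carmen's issue.
Carmen's share (₹17,000) passes entirely to Ruthie.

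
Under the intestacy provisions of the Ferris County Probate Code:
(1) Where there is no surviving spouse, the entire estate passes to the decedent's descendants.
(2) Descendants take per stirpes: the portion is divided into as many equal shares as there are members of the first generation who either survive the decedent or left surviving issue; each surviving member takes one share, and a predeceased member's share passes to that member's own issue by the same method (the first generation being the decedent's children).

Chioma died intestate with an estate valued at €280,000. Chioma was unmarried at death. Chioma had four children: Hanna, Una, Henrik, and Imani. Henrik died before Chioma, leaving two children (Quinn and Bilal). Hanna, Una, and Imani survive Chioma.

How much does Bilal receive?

The entire €280,000 passes to the descendants.
That amount (€280,000) is divided into 4 shares of €70,000: Hanna, Una, and Imani each take €70,000; Henrik's €70,000 share passes to Henrik's issue.
Henrik's share (€70,000) is divided into 2 shares of €35,000: Quinn and Bilal each take €35,000.

Bilal receives €35,000.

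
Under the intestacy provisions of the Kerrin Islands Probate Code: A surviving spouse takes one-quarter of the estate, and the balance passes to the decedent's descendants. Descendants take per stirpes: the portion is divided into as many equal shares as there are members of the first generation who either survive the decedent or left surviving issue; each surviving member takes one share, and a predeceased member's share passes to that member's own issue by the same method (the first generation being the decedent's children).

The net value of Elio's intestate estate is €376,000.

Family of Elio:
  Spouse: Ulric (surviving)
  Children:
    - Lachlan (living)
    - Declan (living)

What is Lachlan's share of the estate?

Ulric takes one-quarter of €376,000 = €94,000. The remaining €282,000 passes to the descendants.
The descendants' portion (€282,000) is divided into 2 shares of €141,000: Lachlan and Declan each take €141,000.

Lachlan receives €141,000.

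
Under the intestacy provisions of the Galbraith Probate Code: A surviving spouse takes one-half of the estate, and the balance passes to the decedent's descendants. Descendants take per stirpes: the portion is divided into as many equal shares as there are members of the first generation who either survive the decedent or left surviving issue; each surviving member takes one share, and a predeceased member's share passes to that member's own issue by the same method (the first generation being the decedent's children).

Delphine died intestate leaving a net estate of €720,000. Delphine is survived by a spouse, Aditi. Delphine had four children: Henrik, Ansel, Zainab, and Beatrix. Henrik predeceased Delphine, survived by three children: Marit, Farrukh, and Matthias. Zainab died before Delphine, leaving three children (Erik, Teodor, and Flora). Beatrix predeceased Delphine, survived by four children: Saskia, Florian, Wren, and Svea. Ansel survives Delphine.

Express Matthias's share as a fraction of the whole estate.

Aditi takes one-half of €720,000 = €360,000. The remaining €360,000 passes to the descendants.
The descendants' portion (€360,000) is divided into 4 shares of €90,000: Ansel takes €90,000; Henrik's €90,000 share passes to Henrik's issue; Zainab's €90,000 share passes to Zainab's issue; Beatrix's €90,000 share passes to Beatrix's issue.
Henrik's share (€90,000) is divided into 3 shares of €30,000: Marit, Farrukh, and Matthias each take €30,000.
Zainab's share (€90,000) is divided into 3 shares of €30,000: Erik, Teodor, and Flora each take €30,000.
Beatrix's share (€90,000) is divided into 4 shares of €22,500: Saskia, Florian, Wren, and Svea each take €22,500.

Matthias receives 1/24 of the estate.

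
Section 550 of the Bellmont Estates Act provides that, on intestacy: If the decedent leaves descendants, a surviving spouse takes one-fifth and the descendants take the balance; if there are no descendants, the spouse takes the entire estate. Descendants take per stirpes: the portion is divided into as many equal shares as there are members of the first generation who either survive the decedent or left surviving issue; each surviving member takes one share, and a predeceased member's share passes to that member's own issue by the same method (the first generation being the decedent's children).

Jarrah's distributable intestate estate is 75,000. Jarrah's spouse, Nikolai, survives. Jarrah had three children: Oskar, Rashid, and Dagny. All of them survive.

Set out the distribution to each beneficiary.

Nikolai takes one-fifth of 75,000 = 15,000. The remaining 60,000 passes to the descendants.
The descendants' portion (60,000) is divided into 3 shares of 20,000: Oskar, Rashid, and Dagny each take 20,000.

Nikolai: 15,000; Oskar: 20,000; Rashid: 20,000; Dagny: 20,000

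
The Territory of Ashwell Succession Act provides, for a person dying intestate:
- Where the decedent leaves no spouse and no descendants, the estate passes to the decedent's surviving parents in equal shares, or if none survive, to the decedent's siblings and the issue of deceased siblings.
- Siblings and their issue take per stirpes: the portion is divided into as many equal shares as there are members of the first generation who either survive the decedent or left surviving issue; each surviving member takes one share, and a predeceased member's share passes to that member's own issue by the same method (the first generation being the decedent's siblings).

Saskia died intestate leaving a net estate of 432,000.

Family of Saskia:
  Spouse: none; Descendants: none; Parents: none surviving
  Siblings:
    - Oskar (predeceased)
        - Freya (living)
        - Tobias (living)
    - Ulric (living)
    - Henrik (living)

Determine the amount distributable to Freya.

The entire 432,000 passes to the siblings and their issue.
That amount (432,000) is divided into 3 shares of 144,000: Ulric and Henrik each take 144,000; Oskar's 144,000 share passes to Oskar's issue.
Oskar's share (144,000) is divided into 2 shares of 72,000: Freya and Tobias each take 72,000.

Freya receives 72,000.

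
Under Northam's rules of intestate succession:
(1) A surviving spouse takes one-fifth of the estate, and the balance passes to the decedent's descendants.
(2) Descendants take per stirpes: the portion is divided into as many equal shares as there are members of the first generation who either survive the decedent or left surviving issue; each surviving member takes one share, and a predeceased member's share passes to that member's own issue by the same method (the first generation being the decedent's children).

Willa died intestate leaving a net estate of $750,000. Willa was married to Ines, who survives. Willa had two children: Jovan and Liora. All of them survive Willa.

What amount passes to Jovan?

Ines takes one-fifth of $750,000 = $150,000. The remaining $600,000 passes to the descendants.
The descendants' portion ($600,000) is divided into 2 shares of $300,000: Jovan and Liora each take $300,000.

Jovan receives $300,000.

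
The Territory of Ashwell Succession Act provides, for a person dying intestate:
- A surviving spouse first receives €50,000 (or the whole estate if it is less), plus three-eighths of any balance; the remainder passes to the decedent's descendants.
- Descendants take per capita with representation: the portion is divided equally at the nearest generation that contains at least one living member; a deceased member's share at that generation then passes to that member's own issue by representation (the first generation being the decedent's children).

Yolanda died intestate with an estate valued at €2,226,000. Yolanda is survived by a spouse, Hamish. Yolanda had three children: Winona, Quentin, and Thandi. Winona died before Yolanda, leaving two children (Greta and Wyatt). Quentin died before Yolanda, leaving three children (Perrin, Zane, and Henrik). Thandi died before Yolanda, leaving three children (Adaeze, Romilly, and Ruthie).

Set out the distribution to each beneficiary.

Hamish: €866,000; Greta: €170,000; Wyatt: €170,000; Perrin: €170,000; Zane: €170,000; Henrik: €170,000; Adaeze: €170,000; Romilly: €170,000; Ruthie: €170,000

Hamish first takes €50,000, leaving a balance of €2,176,000. Hamish then takes three-eighths of the balance (€816,000), for a total of €866,000. The remaining €1,360,000 passes to the descendants.
No child survives, so the initial division is made at the grandchildren's generation.
The descendants' portion (€1,360,000) is divided into 8 shares of €170,000: Greta, Wyatt, Perrin, Zane, Henrik, Adaeze, Romilly, and Ruthie each take €170,000.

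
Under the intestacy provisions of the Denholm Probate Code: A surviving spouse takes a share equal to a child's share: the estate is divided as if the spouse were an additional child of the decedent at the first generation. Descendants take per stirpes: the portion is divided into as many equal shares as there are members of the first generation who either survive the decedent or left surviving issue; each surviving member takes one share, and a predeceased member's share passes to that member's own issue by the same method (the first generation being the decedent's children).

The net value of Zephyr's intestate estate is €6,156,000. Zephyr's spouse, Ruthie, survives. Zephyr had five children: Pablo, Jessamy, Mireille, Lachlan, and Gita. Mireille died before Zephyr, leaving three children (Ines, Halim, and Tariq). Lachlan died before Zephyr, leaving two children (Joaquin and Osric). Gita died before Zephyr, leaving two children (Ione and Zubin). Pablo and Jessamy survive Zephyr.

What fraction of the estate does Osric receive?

The spouse counts as an additional share at the children's level, so there are 6 primary shares of €1,026,000. Ruthie takes one such share (€1,026,000).
The children's combined portion (€5,130,000) is divided into 5 shares of €1,026,000: Pablo and Jessamy each take €1,026,000; Mireille's €1,026,000 share passes to Mireille's issue; Lachlan's €1,026,000 share passes to Lachlan's issue; Gita's €1,026,000 share passes to Gita's issue.
Mireille's share (€1,026,000) is divided into 3 shares of €342,000: Ines, Halim, and Tariq each take €342,000.
Lachlan's share (€1,026,000) is divided into 2 shares of €513,000: Joaquin and Osric each take €513,000.
Gita's share (€1,026,000) is divided into 2 shares of €513,000: Ione and Zubin each take €513,000.

Osric receives 1/12 of the estate.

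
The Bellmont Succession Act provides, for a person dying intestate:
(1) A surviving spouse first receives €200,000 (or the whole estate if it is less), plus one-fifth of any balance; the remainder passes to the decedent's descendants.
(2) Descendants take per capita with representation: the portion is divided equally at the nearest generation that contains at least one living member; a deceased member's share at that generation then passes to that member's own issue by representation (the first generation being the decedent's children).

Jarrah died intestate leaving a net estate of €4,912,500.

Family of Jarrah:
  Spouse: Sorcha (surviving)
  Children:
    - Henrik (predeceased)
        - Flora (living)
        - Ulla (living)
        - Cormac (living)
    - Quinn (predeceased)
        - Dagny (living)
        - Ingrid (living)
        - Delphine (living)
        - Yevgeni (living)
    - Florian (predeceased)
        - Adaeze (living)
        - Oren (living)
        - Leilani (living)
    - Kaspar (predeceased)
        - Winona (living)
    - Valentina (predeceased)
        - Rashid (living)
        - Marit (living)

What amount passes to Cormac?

Cormac receives €290,000.

Sorcha first takes €200,000, leaving a balance of €4,712,500. Sorcha then takes one-fifth of the balance (€942,500), for a total of €1,142,500. The remaining €3,770,000 passes to the descendants.
No child survives, so the initial division is made at the grandchildren's generation.
The descendants' portion (€3,770,000) is divided into 13 shares of €290,000: Flora, Ulla, Cormac, Dagny, Ingrid, Delphine, Yevgeni, Adaeze, Oren, Leilani, Winona, Rashid, and Marit each take €290,000.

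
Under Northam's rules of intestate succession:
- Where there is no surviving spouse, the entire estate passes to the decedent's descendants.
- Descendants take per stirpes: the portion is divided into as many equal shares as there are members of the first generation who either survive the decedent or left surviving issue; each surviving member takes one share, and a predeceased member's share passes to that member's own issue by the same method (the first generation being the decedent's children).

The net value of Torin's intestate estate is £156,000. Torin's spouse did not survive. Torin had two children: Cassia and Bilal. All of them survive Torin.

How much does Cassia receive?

Cassia receives £78,000.

The entire £156,000 passes to the descendants.
That amount (£156,000) is divided into 2 shares of £78,000: Cassia and Bilal each take £78,000.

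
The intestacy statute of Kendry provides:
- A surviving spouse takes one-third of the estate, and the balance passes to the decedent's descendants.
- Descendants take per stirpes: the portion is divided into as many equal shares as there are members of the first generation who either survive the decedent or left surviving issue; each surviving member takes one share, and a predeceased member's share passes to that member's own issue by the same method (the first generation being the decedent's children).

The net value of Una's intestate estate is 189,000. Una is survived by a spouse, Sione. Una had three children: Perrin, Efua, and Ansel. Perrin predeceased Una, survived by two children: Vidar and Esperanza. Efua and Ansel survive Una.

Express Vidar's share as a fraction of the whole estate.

Vidar receives 1/9 of the estate.

Sione takes one-third of 189,000 = 63,000. The remaining 126,000 passes to the descendants.
The descendants' portion (126,000) is divided into 3 shares of 42,000: Efua and Ansel each take 42,000; Perrin's 42,000 share passes to Perrin's issue.
Perrin's share (42,000) is divided into 2 shares of 21,000: Vidar and Esperanza each take 21,000.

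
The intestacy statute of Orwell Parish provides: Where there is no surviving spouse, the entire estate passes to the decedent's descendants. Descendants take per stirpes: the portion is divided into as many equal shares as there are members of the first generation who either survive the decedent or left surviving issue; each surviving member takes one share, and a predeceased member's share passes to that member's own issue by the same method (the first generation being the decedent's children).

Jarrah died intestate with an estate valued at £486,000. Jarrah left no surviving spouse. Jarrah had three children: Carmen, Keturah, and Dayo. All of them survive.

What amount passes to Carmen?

The entire £486,000 passes to the descendants.
That amount (£486,000) is divided into 3 shares of £162,000: Carmen, Keturah, and Dayo each take £162,000.

Carmen receives £162,000.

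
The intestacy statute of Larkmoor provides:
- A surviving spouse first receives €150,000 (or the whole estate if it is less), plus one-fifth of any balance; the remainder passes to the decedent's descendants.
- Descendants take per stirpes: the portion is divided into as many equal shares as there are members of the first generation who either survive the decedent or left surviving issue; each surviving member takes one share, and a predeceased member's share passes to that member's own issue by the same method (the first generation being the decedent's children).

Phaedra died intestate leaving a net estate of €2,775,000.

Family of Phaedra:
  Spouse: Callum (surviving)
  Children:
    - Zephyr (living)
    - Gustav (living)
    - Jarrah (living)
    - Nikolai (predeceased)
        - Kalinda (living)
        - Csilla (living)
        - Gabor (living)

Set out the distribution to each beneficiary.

Callum first takes €150,000, leaving a balance of €2,625,000. Callum then takes one-fifth of the balance (€525,000), for a total of €675,000. The remaining €2,100,000 passes to the descendants.
The descendants' portion (€2,100,000) is divided into 4 shares of €525,000: Zephyr, Gustav, and Jarrah each take €525,000; Nikolai's €525,000 share passes to Nikolai's issue.
Nikolai's share (€525,000) is divided into 3 shares of €175,000: Kalinda, Csilla, and Gabor each take €175,000.

Callum: €675,000; Zephyr: €525,000; Gustav: €525,000; Jarrah: €525,000; Kalinda: €175,000; Csilla: €175,000; Gabor: €175,000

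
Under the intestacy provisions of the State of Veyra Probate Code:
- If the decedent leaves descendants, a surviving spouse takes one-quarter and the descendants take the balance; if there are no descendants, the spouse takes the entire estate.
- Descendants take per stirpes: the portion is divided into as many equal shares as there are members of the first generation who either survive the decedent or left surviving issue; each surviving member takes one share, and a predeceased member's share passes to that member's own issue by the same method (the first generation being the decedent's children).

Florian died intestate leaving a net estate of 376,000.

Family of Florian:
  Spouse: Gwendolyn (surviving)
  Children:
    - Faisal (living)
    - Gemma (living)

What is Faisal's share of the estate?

Faisal receives 141,000.

Gwendolyn takes one-quarter of 376,000 = 94,000. The remaining 282,000 passes to the descendants.
The descendants' portion (282,000) is divided into 2 shares of 141,000: Faisal and Gemma each take 141,000.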